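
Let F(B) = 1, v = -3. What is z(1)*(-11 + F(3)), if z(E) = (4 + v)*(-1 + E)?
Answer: 0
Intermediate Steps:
z(E) = -1 + E (z(E) = (4 - 3)*(-1 + E) = 1*(-1 + E) = -1 + E)
z(1)*(-11 + F(3)) = (-1 + 1)*(-11 + 1) = 0*(-10) = 0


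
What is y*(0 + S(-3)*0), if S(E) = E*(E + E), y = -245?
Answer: 0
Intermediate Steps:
S(E) = 2*E² (S(E) = E*(2*E) = 2*E²)
y*(0 + S(-3)*0) = -245*(0 + (2*(-3)²)*0) = -245*(0 + (2*9)*0) = -245*(0 + 18*0) = -245*(0 + 0) = -245*0 = 0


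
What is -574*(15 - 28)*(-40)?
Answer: -298480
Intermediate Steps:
-574*(15 - 28)*(-40) = -(-7462)*(-40) = -574*520 = -298480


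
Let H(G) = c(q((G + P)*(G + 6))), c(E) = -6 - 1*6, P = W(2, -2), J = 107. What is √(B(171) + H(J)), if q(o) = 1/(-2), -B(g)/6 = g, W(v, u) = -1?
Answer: I*√1038 ≈ 32.218*I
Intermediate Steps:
P = -1
B(g) = -6*g
q(o) = -½
c(E) = -12 (c(E) = -6 - 6 = -12)
H(G) = -12
√(B(171) + H(J)) = √(-6*171 - 12) = √(-1026 - 12) = √(-1038) = I*√1038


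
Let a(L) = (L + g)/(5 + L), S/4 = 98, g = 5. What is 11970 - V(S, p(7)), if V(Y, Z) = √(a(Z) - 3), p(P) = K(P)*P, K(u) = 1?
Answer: 11970 - I*√2 ≈ 11970.0 - 1.4142*I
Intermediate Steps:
S = 392 (S = 4*98 = 392)
a(L) = 1 (a(L) = (L + 5)/(5 + L) = (5 + L)/(5 + L) = 1)
p(P) = P (p(P) = 1*P = P)
V(Y, Z) = I*√2 (V(Y, Z) = √(1 - 3) = √(-2) = I*√2)
11970 - V(S, p(7)) = 11970 - I*√2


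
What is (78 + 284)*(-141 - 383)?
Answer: -189688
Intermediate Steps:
(78 + 284)*(-141 - 383) = 362*(-524) = -189688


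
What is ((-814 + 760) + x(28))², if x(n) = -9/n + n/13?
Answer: 360582121/132496 ≈ 2721.5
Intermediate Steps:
x(n) = -9/n + n/13 (x(n) = -9/n + n*(1/13) = -9/n + n/13)
((-814 + 760) + x(28))² = ((-814 + 760) + (-9/28 + (1/13)*28))² = (-54 + (-9*1/28 + 28/13))² = (-54 + (-9/28 + 28/13))² = (-54 + 667/364)² = (-18989/364)² = 360582121/132496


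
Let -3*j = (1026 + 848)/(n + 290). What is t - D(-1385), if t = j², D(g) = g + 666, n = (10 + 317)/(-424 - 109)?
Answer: 154948618971043/214118127441 ≈ 723.66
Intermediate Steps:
n = -327/533 (n = 327/(-533) = 327*(-1/533) = -327/533 ≈ -0.61351)
D(g) = 666 + g
j = -998842/462729 (j = -(1026 + 848)/(3*(-327/533 + 290)) = -1874/(3*154243/533) = -1874*533/(3*154243) = -⅓*998842/154243 = -998842/462729 ≈ -2.1586)
t = 997685340964/214118127441 (t = (-998842/462729)² = 997685340964/214118127441 ≈ 4.6595)
t - D(-1385) = 997685340964/214118127441 - (666 - 1385) = 997685340964/214118127441 - 1*(-719) = 997685340964/214118127441 + 719 = 154948618971043/214118127441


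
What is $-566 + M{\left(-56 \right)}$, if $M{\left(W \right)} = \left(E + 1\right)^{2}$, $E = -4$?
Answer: $-557$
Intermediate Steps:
$M{\left(W \right)} = 9$ ($M{\left(W \right)} = \left(-4 + 1\right)^{2} = \left(-3\right)^{2} = 9$)
$-566 + M{\left(-56 \right)} = -566 + 9 = -557$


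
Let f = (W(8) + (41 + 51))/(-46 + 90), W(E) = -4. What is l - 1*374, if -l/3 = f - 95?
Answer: -95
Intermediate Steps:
f = 2 (f = (-4 + (41 + 51))/(-46 + 90) = (-4 + 92)/44 = 88*(1/44) = 2)
l = 279 (l = -3*(2 - 95) = -3*(-93) = 279)
l - 1*374 = 279 - 1*374 = 279 - 374 = -95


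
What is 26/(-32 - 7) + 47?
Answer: 139/3 ≈ 46.333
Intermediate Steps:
26/(-32 - 7) + 47 = 26/(-39) + 47 = 26*(-1/39) + 47 = -⅔ + 47 = 139/3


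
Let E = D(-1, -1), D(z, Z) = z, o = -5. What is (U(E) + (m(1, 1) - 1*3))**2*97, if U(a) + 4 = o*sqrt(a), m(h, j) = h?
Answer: 1067 + 5820*I ≈ 1067.0 + 5820.0*I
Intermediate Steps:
E = -1
U(a) = -4 - 5*sqrt(a)
(U(E) + (m(1, 1) - 1*3))**2*97 = ((-4 - 5*I) + (1 - 1*3))**2*97 = ((-4 - 5*I) + (1 - 3))**2*97 = ((-4 - 5*I) - 2)**2*97 = (-6 - 5*I)**2*97 = 97*(-6 - 5*I)**2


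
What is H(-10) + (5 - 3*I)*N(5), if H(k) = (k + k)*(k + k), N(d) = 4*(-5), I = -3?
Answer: 120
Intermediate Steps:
N(d) = -20
H(k) = 4*k**2 (H(k) = (2*k)*(2*k) = 4*k**2)
H(-10) + (5 - 3*I)*N(5) = 4*(-10)**2 + (5 - 3*(-3))*(-20) = 4*100 + (5 + 9)*(-20) = 400 + 14*(-20) = 400 - 280 = 120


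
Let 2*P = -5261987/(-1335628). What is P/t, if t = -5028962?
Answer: -5261987/13433644916272 ≈ -3.9170e-7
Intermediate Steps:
P = 5261987/2671256 (P = (-5261987/(-1335628))/2 = (-5261987*(-1/1335628))/2 = (½)*(5261987/1335628) = 5261987/2671256 ≈ 1.9699)
P/t = (5261987/2671256)/(-5028962) = (5261987/2671256)*(-1/5028962) = -5261987/13433644916272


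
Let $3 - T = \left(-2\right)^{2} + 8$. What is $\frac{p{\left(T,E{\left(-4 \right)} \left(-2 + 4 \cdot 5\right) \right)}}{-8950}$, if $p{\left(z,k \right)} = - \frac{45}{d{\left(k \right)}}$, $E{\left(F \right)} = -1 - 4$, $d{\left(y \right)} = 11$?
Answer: $\frac{9}{19690} \approx 0.00045708$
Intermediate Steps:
$E{\left(F \right)} = -5$ ($E{\left(F \right)} = -1 - 4 = -5$)
$T = -9$ ($T = 3 - \left(\left(-2\right)^{2} + 8\right) = 3 - \left(4 + 8\right) = 3 - 12 = -9$)
$p{\left(z,k \right)} = - \frac{45}{11}$
$\frac{p{\left(T,E{\left(-4 \right)} \left(-2 + 4 \cdot 5\right) \right)}}{-8950} = - \frac{45}{11 \left(-8950\right)} = \left(- \frac{45}{11}\right) \left(- \frac{1}{8950}\right) = \frac{9}{19690}$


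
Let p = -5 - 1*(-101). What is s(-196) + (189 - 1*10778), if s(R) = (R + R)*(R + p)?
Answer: 28611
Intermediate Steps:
p = 96 (p = -5 + 101 = 96)
s(R) = 2*R*(96 + R) (s(R) = (R + R)*(R + 96) = (2*R)*(96 + R) = 2*R*(96 + R))
s(-196) + (189 - 1*10778) = 2*(-196)*(96 - 196) + (189 - 1*10778) = 2*(-196)*(-100) + (189 - 10778) = 39200 - 10589 = 28611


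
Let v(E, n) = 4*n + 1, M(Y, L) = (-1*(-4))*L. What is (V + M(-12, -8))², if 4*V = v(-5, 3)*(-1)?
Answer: 19881/16 ≈ 1242.6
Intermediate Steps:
M(Y, L) = 4*L
v(E, n) = 1 + 4*n
V = -13/4 (V = ((1 + 4*3)*(-1))/4 = ((1 + 12)*(-1))/4 = (13*(-1))/4 = (¼)*(-13) = -13/4 ≈ -3.2500)
(V + M(-12, -8))² = (-13/4 + 4*(-8))² = (-13/4 - 32)² = (-141/4)² = 19881/16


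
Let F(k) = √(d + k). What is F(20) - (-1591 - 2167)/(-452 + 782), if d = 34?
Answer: 1879/165 + 3*√6 ≈ 18.736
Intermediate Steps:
F(k) = √(34 + k)
F(20) - (-1591 - 2167)/(-452 + 782) = √(34 + 20) - (-1591 - 2167)/(-452 + 782) = √54 - (-3758)/330 = 3*√6 - (-3758)/330 = 3*√6 - 1*(-1879/165) = 3*√6 + 1879/165 = 1879/165 + 3*√6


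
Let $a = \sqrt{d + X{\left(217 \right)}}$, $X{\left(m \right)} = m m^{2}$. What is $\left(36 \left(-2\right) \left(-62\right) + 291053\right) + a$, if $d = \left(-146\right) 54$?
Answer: $295517 + \sqrt{10210429} \approx 2.9871 \cdot 10^{5}$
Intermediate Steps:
$X{\left(m \right)} = m^{3}$
$d = -7884$
$a = \sqrt{10210429}$ ($a = \sqrt{-7884 + 217^{3}} = \sqrt{-7884 + 10218313} = \sqrt{10210429} \approx 3195.4$)
$\left(36 \left(-2\right) \left(-62\right) + 291053\right) + a = \left(36 \left(-2\right) \left(-62\right) + 291053\right) + \sqrt{10210429} = \left(\left(-72\right) \left(-62\right) + 291053\right) + \sqrt{10210429} = \left(4464 + 291053\right) + \sqrt{10210429} = 295517 + \sqrt{10210429}$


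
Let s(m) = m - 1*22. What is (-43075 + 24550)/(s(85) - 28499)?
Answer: 18525/28436 ≈ 0.65146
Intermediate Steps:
s(m) = -22 + m (s(m) = m - 22 = -22 + m)
(-43075 + 24550)/(s(85) - 28499) = (-43075 + 24550)/((-22 + 85) - 28499) = -18525/(63 - 28499) = -18525/(-28436) = -18525*(-1/28436) = 18525/28436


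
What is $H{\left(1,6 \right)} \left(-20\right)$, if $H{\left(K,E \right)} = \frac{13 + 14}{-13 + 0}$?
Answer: $\frac{540}{13} \approx 41.538$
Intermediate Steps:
$H{\left(K,E \right)} = - \frac{27}{13}$ ($H{\left(K,E \right)} = \frac{27}{-13} = 27 \left(- \frac{1}{13}\right) = - \frac{27}{13}$)
$H{\left(1,6 \right)} \left(-20\right) = \left(- \frac{27}{13}\right) \left(-20\right) = \frac{540}{13}$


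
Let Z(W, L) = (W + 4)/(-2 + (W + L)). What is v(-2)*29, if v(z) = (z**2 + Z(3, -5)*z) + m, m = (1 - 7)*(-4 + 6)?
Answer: -261/2 ≈ -130.50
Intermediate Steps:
m = -12 (m = -6*2 = -12)
Z(W, L) = (4 + W)/(-2 + L + W) (Z(W, L) = (4 + W)/(-2 + (L + W)) = (4 + W)/(-2 + L + W))
v(z) = -12 + z**2 - 7*z/4 (v(z) = (z**2 + ((4 + 3)/(-2 - 5 + 3))*z) - 12 = (z**2 + (7/(-4))*z) - 12 = (z**2 + (-1/4*7)*z) - 12 = (z**2 - 7*z/4) - 12 = -12 + z**2 - 7*z/4)
v(-2)*29 = (-12 + (-2)**2 - 7/4*(-2))*29 = (-12 + 4 + 7/2)*29 = -9/2*29 = -261/2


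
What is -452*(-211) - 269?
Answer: 95103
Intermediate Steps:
-452*(-211) - 269 = 95372 - 269 = 95103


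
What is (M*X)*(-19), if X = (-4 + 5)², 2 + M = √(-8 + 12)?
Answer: 0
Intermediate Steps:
M = 0 (M = -2 + √(-8 + 12) = -2 + √4 = -2 + 2 = 0)
X = 1 (X = 1² = 1)
(M*X)*(-19) = (0*1)*(-19) = 0*(-19) = 0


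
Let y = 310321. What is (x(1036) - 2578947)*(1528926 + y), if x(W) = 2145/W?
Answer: -4914076126908909/1036 ≈ -4.7433e+12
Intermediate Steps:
(x(1036) - 2578947)*(1528926 + y) = (2145/1036 - 2578947)*(1528926 + 310321) = (2145*(1/1036) - 2578947)*1839247 = (2145/1036 - 2578947)*1839247 = -2671786947/1036*1839247 = -4914076126908909/1036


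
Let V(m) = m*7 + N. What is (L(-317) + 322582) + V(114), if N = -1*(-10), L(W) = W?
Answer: 323073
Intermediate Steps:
N = 10
V(m) = 10 + 7*m (V(m) = m*7 + 10 = 7*m + 10 = 10 + 7*m)
(L(-317) + 322582) + V(114) = (-317 + 322582) + (10 + 7*114) = 322265 + (10 + 798) = 322265 + 808 = 323073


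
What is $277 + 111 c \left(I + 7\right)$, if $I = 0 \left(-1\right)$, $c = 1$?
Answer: $1054$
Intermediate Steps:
$I = 0$
$277 + 111 c \left(I + 7\right) = 277 + 111 \cdot 1 \left(0 + 7\right) = 277 + 111 \cdot 1 \cdot 7 = 277 + 111 \cdot 7 = 277 + 777 = 1054$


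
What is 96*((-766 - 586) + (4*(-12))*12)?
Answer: -185088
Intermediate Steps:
96*((-766 - 586) + (4*(-12))*12) = 96*(-1352 - 48*12) = 96*(-1352 - 576) = 96*(-1928) = -185088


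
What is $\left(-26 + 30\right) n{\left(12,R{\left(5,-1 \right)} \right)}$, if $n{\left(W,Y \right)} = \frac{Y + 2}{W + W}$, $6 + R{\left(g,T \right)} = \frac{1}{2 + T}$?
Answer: $- \frac{1}{2} \approx -0.5$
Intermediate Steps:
$R{\left(g,T \right)} = -6 + \frac{1}{2 + T}$
$n{\left(W,Y \right)} = \frac{2 + Y}{2 W}$
$\left(-26 + 30\right) n{\left(12,R{\left(5,-1 \right)} \right)} = \left(-26 + 30\right) \frac{2 + \frac{-11 - -6}{2 - 1}}{2 \cdot 12} = 4 \cdot \frac{1}{2} \cdot \frac{1}{12} \left(2 + \frac{-11 + 6}{1}\right) = 4 \cdot \frac{1}{2} \cdot \frac{1}{12} \left(2 + 1 \left(-5\right)\right) = 4 \cdot \frac{1}{2} \cdot \frac{1}{12} \left(2 - 5\right) = 4 \cdot \frac{1}{2} \cdot \frac{1}{12} \left(-3\right) = 4 \left(- \frac{1}{8}\right) = - \frac{1}{2}$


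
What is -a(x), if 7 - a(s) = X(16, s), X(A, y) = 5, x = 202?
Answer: -2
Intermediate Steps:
a(s) = 2 (a(s) = 7 - 1*5 = 7 - 5 = 2)
-a(x) = -1*2 = -2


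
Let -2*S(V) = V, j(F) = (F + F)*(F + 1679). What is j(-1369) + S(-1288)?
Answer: -848136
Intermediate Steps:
j(F) = 2*F*(1679 + F) (j(F) = (2*F)*(1679 + F) = 2*F*(1679 + F))
S(V) = -V/2
j(-1369) + S(-1288) = 2*(-1369)*(1679 - 1369) - ½*(-1288) = 2*(-1369)*310 + 644 = -848780 + 644 = -848136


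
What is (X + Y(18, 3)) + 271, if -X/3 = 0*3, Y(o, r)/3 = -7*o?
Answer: -107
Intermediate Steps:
Y(o, r) = -21*o (Y(o, r) = 3*(-7*o) = -21*o)
X = 0 (X = -0*3 = -3*0 = 0)
(X + Y(18, 3)) + 271 = (0 - 21*18) + 271 = (0 - 378) + 271 = -378 + 271 = -107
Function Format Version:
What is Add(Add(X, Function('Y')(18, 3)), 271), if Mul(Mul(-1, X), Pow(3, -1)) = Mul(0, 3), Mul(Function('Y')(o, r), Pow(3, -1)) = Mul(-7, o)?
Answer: -107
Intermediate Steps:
Function('Y')(o, r) = Mul(-21, o) (Function('Y')(o, r) = Mul(3, Mul(-7, o)) = Mul(-21, o))
X = 0 (X = Mul(-3, Mul(0, 3)) = Mul(-3, 0) = 0)
Add(Add(X, Function('Y')(18, 3)), 271) = Add(Add(0, Mul(-21, 18)), 271) = Add(Add(0, -378), 271) = Add(-378, 271) = -107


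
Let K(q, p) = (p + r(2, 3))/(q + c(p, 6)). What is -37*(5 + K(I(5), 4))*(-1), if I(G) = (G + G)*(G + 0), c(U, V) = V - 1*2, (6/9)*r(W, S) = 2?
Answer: 10249/54 ≈ 189.80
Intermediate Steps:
r(W, S) = 3 (r(W, S) = (3/2)*2 = 3)
c(U, V) = -2 + V (c(U, V) = V - 2 = -2 + V)
I(G) = 2*G**2 (I(G) = (2*G)*G = 2*G**2)
K(q, p) = (3 + p)/(4 + q) (K(q, p) = (p + 3)/(q + (-2 + 6)) = (3 + p)/(q + 4) = (3 + p)/(4 + q))
-37*(5 + K(I(5), 4))*(-1) = -37*(5 + (3 + 4)/(4 + 2*5**2))*(-1) = -37*(5 + 7/(4 + 2*25))*(-1) = -37*(5 + 7/(4 + 50))*(-1) = -37*(5 + 7/54)*(-1) = -10249*(-1)/54 = -37*(-277/54) = 10249/54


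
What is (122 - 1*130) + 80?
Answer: 72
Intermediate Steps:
(122 - 1*130) + 80 = (122 - 130) + 80 = -8 + 80 = 72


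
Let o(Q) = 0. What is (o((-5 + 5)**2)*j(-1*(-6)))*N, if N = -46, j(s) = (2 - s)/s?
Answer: 0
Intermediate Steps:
j(s) = (2 - s)/s
(o((-5 + 5)**2)*j(-1*(-6)))*N = (0*((2 - (-1)*(-6))/((-1*(-6)))))*(-46) = (0*((2 - 1*6)/6))*(-46) = (0*((2 - 6)/6))*(-46) = (0*((1/6)*(-4)))*(-46) = (0*(-2/3))*(-46) = 0*(-46) = 0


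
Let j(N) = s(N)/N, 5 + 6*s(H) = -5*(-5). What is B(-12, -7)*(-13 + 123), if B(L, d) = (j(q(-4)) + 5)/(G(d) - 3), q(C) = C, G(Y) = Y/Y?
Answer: -1375/6 ≈ -229.17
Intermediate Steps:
s(H) = 10/3 (s(H) = -5/6 + (-5*(-5))/6 = -5/6 + (1/6)*25 = -5/6 + 25/6 = 10/3)
G(Y) = 1
j(N) = 10/(3*N)
B(L, d) = -25/12 (B(L, d) = ((10/3)/(-4) + 5)/(1 - 3) = ((10/3)*(-1/4) + 5)/(-2) = (-5/6 + 5)*(-1/2) = (25/6)*(-1/2) = -25/12)
B(-12, -7)*(-13 + 123) = -25*(-13 + 123)/12 = -25/12*110 = -1375/6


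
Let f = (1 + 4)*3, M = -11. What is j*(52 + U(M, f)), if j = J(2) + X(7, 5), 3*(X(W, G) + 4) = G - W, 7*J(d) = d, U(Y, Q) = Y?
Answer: -3772/21 ≈ -179.62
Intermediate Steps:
f = 15 (f = 5*3 = 15)
J(d) = d/7
X(W, G) = -4 - W/3 + G/3 (X(W, G) = -4 + (G - W)/3 = -4 + (-W/3 + G/3) = -4 - W/3 + G/3)
j = -92/21 (j = (⅐)*2 + (-4 - ⅓*7 + (⅓)*5) = 2/7 + (-4 - 7/3 + 5/3) = 2/7 - 14/3 = -92/21 ≈ -4.3810)
j*(52 + U(M, f)) = -92*(52 - 11)/21 = -92/21*41 = -3772/21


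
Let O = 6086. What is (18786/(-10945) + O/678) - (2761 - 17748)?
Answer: 55634027566/3710355 ≈ 14994.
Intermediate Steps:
(18786/(-10945) + O/678) - (2761 - 17748) = (18786/(-10945) + 6086/678) - (2761 - 17748) = (18786*(-1/10945) + 6086*(1/678)) - 1*(-14987) = (-18786/10945 + 3043/339) + 14987 = 26937181/3710355 + 14987 = 55634027566/3710355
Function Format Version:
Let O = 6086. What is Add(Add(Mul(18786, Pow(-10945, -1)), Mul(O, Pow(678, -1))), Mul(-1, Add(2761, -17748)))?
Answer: Rational(55634027566, 3710355) ≈ 14994.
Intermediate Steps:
Add(Add(Mul(18786, Pow(-10945, -1)), Mul(O, Pow(678, -1))), Mul(-1, Add(2761, -17748))) = Add(Add(Mul(18786, Pow(-10945, -1)), Mul(6086, Pow(678, -1))), Mul(-1, Add(2761, -17748))) = Add(Add(Mul(18786, Rational(-1, 10945)), Mul(6086, Rational(1, 678))), Mul(-1, -14987)) = Add(Add(Rational(-18786, 10945), Rational(3043, 339)), 14987) = Add(Rational(26937181, 3710355), 14987) = Rational(55634027566, 3710355)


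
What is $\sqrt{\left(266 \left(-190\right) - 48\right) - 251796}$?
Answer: $4 i \sqrt{18899} \approx 549.89 i$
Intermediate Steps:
$\sqrt{\left(266 \left(-190\right) - 48\right) - 251796} = \sqrt{\left(-50540 - 48\right) - 251796} = \sqrt{-50588 - 251796} = \sqrt{-302384} = 4 i \sqrt{18899}$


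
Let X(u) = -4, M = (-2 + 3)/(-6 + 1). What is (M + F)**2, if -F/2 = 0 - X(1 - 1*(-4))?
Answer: 1681/25 ≈ 67.240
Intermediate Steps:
M = -1/5 (M = 1/(-5) = 1*(-1/5) = -1/5 ≈ -0.20000)
F = -8 (F = -2*(0 - 1*(-4)) = -2*(0 + 4) = -2*4 = -8)
(M + F)**2 = (-1/5 - 8)**2 = (-41/5)**2 = 1681/25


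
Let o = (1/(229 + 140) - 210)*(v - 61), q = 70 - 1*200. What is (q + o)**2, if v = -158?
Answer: 31817575459849/15129 ≈ 2.1031e+9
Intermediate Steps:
q = -130 (q = 70 - 200 = -130)
o = 5656697/123 (o = (1/(229 + 140) - 210)*(-158 - 61) = (1/369 - 210)*(-219) = -77489/369*(-219) = 5656697/123 ≈ 45989.)
(q + o)**2 = (-130 + 5656697/123)**2 = (5640707/123)**2 = 31817575459849/15129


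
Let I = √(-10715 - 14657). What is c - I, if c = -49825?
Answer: -49825 - 2*I*√6343 ≈ -49825.0 - 159.29*I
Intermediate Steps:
I = 2*I*√6343 (I = √(-25372) = 2*I*√6343 ≈ 159.29*I)
c - I = -49825 - 2*I*√6343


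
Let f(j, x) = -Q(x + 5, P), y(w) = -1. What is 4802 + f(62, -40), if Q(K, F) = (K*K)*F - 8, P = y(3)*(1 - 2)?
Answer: 3585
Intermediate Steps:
P = 1 (P = -(1 - 2) = -1*(-1) = 1)
Q(K, F) = -8 + F*K² (Q(K, F) = K²*F - 8 = F*K² - 8 = -8 + F*K²)
f(j, x) = 8 - (5 + x)² (f(j, x) = -(-8 + 1*(x + 5)²) = -(-8 + 1*(5 + x)²) = -(-8 + (5 + x)²) = 8 - (5 + x)²)
4802 + f(62, -40) = 4802 + (8 - (5 - 40)²) = 4802 + (8 - 1*(-35)²) = 4802 + (8 - 1*1225) = 4802 + (8 - 1225) = 4802 - 1217 = 3585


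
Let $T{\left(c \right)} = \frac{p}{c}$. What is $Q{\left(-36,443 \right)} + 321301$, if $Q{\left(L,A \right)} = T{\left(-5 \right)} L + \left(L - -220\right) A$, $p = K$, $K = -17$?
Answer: $\frac{2013453}{5} \approx 4.0269 \cdot 10^{5}$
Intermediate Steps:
$p = -17$
$T{\left(c \right)} = - \frac{17}{c}$
$Q{\left(L,A \right)} = \frac{17 L}{5} + A \left(220 + L\right)$ ($Q{\left(L,A \right)} = - \frac{17}{-5} L + \left(L - -220\right) A = \left(-17\right) \left(- \frac{1}{5}\right) L + \left(L + 220\right) A = \frac{17 L}{5} + \left(220 + L\right) A = \frac{17 L}{5} + A \left(220 + L\right)$)
$Q{\left(-36,443 \right)} + 321301 = \left(220 \cdot 443 + \frac{17}{5} \left(-36\right) + 443 \left(-36\right)\right) + 321301 = \left(97460 - \frac{612}{5} - 15948\right) + 321301 = \frac{406948}{5} + 321301 = \frac{2013453}{5}$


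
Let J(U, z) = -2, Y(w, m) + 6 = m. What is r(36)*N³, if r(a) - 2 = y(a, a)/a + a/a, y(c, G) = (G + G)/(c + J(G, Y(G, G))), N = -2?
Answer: -416/17 ≈ -24.471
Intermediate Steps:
Y(w, m) = -6 + m
y(c, G) = 2*G/(-2 + c) (y(c, G) = (G + G)/(c - 2) = (2*G)/(-2 + c) = 2*G/(-2 + c))
r(a) = 3 + 2/(-2 + a) (r(a) = 2 + ((2*a/(-2 + a))/a + a/a) = 2 + (2/(-2 + a) + 1) = 2 + (1 + 2/(-2 + a)) = 3 + 2/(-2 + a))
r(36)*N³ = ((-4 + 3*36)/(-2 + 36))*(-2)³ = ((-4 + 108)/34)*(-8) = ((1/34)*104)*(-8) = (52/17)*(-8) = -416/17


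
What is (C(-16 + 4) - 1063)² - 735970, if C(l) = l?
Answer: 419655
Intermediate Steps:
(C(-16 + 4) - 1063)² - 735970 = ((-16 + 4) - 1063)² - 735970 = (-12 - 1063)² - 735970 = (-1075)² - 735970 = 1155625 - 735970 = 419655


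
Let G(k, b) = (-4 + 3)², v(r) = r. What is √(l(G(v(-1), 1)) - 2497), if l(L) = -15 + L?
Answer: 9*I*√31 ≈ 50.11*I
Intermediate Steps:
G(k, b) = 1 (G(k, b) = (-1)² = 1)
√(l(G(v(-1), 1)) - 2497) = √((-15 + 1) - 2497) = √(-14 - 2497) = √(-2511) = 9*I*√31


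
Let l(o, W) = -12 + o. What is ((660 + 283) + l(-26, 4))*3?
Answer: 2715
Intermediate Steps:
((660 + 283) + l(-26, 4))*3 = ((660 + 283) + (-12 - 26))*3 = (943 - 38)*3 = 905*3 = 2715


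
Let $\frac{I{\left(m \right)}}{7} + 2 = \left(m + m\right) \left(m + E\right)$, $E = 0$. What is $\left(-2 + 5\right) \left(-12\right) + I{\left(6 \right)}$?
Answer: $454$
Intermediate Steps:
$I{\left(m \right)} = -14 + 14 m^{2}$ ($I{\left(m \right)} = -14 + 7 \left(m + m\right) \left(m + 0\right) = -14 + 7 \cdot 2 m m = -14 + 7 \cdot 2 m^{2} = -14 + 14 m^{2}$)
$\left(-2 + 5\right) \left(-12\right) + I{\left(6 \right)} = \left(-2 + 5\right) \left(-12\right) - \left(14 - 14 \cdot 6^{2}\right) = 3 \left(-12\right) + \left(-14 + 14 \cdot 36\right) = -36 + \left(-14 + 504\right) = -36 + 490 = 454$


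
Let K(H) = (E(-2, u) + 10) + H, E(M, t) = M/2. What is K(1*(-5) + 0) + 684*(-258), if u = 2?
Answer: -176468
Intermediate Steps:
E(M, t) = M/2 (E(M, t) = M*(1/2) = M/2)
K(H) = 9 + H (K(H) = ((1/2)*(-2) + 10) + H = (-1 + 10) + H = 9 + H)
K(1*(-5) + 0) + 684*(-258) = (9 + (1*(-5) + 0)) + 684*(-258) = (9 + (-5 + 0)) - 176472 = (9 - 5) - 176472 = 4 - 176472 = -176468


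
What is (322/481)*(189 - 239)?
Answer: -16100/481 ≈ -33.472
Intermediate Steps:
(322/481)*(189 - 239) = (322*(1/481))*(-50) = (322/481)*(-50) = -16100/481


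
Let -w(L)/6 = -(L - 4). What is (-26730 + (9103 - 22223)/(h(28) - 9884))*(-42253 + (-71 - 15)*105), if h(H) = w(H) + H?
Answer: 832030264070/607 ≈ 1.3707e+9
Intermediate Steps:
w(L) = -24 + 6*L (w(L) = -(-6)*(L - 4) = -(-6)*(-4 + L) = -6*(4 - L) = -24 + 6*L)
h(H) = -24 + 7*H (h(H) = (-24 + 6*H) + H = -24 + 7*H)
(-26730 + (9103 - 22223)/(h(28) - 9884))*(-42253 + (-71 - 15)*105) = (-26730 + (9103 - 22223)/((-24 + 7*28) - 9884))*(-42253 + (-71 - 15)*105) = (-26730 - 13120/((-24 + 196) - 9884))*(-42253 - 86*105) = (-26730 - 13120/(172 - 9884))*(-42253 - 9030) = (-26730 - 13120/(-9712))*(-51283) = (-26730 - 13120*(-1/9712))*(-51283) = (-26730 + 820/607)*(-51283) = -16224290/607*(-51283) = 832030264070/607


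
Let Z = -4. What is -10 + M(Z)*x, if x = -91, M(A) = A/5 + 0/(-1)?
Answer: 314/5 ≈ 62.800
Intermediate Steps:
M(A) = A/5 (M(A) = A*(1/5) + 0*(-1) = A/5 + 0 = A/5)
-10 + M(Z)*x = -10 + ((1/5)*(-4))*(-91) = -10 - 4/5*(-91) = -10 + 364/5 = 314/5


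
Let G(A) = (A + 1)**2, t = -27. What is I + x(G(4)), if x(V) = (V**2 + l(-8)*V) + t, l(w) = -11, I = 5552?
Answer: 5875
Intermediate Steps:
G(A) = (1 + A)**2
x(V) = -27 + V**2 - 11*V (x(V) = (V**2 - 11*V) - 27 = -27 + V**2 - 11*V)
I + x(G(4)) = 5552 + (-27 + ((1 + 4)**2)**2 - 11*(1 + 4)**2) = 5552 + (-27 + (5**2)**2 - 11*5**2) = 5552 + (-27 + 25**2 - 11*25) = 5552 + (-27 + 625 - 275) = 5552 + 323 = 5875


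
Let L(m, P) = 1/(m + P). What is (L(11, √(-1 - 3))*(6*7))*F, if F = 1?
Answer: 462/125 - 84*I/125 ≈ 3.696 - 0.672*I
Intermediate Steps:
L(m, P) = 1/(P + m)
(L(11, √(-1 - 3))*(6*7))*F = ((6*7)/(√(-1 - 3) + 11))*1 = (42/(√(-4) + 11))*1 = (42/(2*I + 11))*1 = (42/(11 + 2*I))*1 = (((11 - 2*I)/125)*42)*1 = (42*(11 - 2*I)/125)*1 = 42*(11 - 2*I)/125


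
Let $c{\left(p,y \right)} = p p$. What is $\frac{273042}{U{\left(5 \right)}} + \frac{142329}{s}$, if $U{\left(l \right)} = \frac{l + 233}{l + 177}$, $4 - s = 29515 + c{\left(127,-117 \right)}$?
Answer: $\frac{161998859847}{775880} \approx 2.0879 \cdot 10^{5}$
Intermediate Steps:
$c{\left(p,y \right)} = p^{2}$
$s = -45640$ ($s = 4 - \left(29515 + 127^{2}\right) = 4 - \left(29515 + 16129\right) = 4 - 45644 = -45640$)
$U{\left(l \right)} = \frac{233 + l}{177 + l}$
$\frac{273042}{U{\left(5 \right)}} + \frac{142329}{s} = \frac{273042}{\frac{1}{177 + 5} \left(233 + 5\right)} + \frac{142329}{-45640} = \frac{273042}{\frac{1}{182} \cdot 238} + 142329 \left(- \frac{1}{45640}\right) = \frac{273042}{\frac{1}{182} \cdot 238} - \frac{142329}{45640} = \frac{273042}{\frac{17}{13}} - \frac{142329}{45640} = 273042 \cdot \frac{13}{17} - \frac{142329}{45640} = \frac{3549546}{17} - \frac{142329}{45640} = \frac{161998859847}{775880}$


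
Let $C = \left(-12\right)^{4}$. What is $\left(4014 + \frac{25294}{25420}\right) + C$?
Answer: $\frac{314585147}{12710} \approx 24751.0$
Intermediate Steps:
$C = 20736$
$\left(4014 + \frac{25294}{25420}\right) + C = \left(4014 + \frac{25294}{25420}\right) + 20736 = \left(4014 + 25294 \cdot \frac{1}{25420}\right) + 20736 = \left(4014 + \frac{12647}{12710}\right) + 20736 = \frac{51030587}{12710} + 20736 = \frac{314585147}{12710}$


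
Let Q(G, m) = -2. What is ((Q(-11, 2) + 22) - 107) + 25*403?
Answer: 9988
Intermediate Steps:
((Q(-11, 2) + 22) - 107) + 25*403 = ((-2 + 22) - 107) + 25*403 = (20 - 107) + 10075 = -87 + 10075 = 9988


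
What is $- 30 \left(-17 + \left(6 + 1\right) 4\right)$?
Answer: $-330$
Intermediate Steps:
$- 30 \left(-17 + \left(6 + 1\right) 4\right) = - 30 \left(-17 + 7 \cdot 4\right) = - 30 \left(-17 + 28\right) = \left(-30\right) 11 = -330$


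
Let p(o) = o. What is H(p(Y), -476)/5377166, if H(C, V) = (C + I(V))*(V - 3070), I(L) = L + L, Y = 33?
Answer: 1629387/2688583 ≈ 0.60604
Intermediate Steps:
I(L) = 2*L
H(C, V) = (-3070 + V)*(C + 2*V) (H(C, V) = (C + 2*V)*(V - 3070) = (C + 2*V)*(-3070 + V) = (-3070 + V)*(C + 2*V))
H(p(Y), -476)/5377166 = (-6140*(-476) - 3070*33 + 2*(-476)**2 + 33*(-476))/5377166 = (2922640 - 101310 + 2*226576 - 15708)*(1/5377166) = (2922640 - 101310 + 453152 - 15708)*(1/5377166) = 3258774*(1/5377166) = 1629387/2688583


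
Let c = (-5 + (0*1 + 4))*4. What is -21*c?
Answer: 84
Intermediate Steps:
c = -4 (c = (-5 + (0 + 4))*4 = (-5 + 4)*4 = -1*4 = -4)
-21*c = -21*(-4) = 84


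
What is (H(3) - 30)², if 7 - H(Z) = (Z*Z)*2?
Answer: 1681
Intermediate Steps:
H(Z) = 7 - 2*Z² (H(Z) = 7 - Z*Z*2 = 7 - Z²*2 = 7 - 2*Z²)
(H(3) - 30)² = ((7 - 2*3²) - 30)² = ((7 - 2*9) - 30)² = ((7 - 18) - 30)² = (-11 - 30)² = (-41)² = 1681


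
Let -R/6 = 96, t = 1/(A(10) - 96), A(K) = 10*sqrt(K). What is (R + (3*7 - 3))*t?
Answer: 6696/1027 + 1395*sqrt(10)/2054 ≈ 8.6677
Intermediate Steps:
t = 1/(-96 + 10*sqrt(10)) (t = 1/(10*sqrt(10) - 96) = 1/(-96 + 10*sqrt(10)) ≈ -0.015533)
R = -576 (R = -6*96 = -576)
(R + (3*7 - 3))*t = (-576 + (3*7 - 3))*(-12/1027 - 5*sqrt(10)/4108) = (-576 + (21 - 3))*(-12/1027 - 5*sqrt(10)/4108) = (-576 + 18)*(-12/1027 - 5*sqrt(10)/4108) = -558*(-12/1027 - 5*sqrt(10)/4108) = 6696/1027 + 1395*sqrt(10)/2054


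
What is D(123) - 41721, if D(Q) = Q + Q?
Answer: -41475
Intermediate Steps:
D(Q) = 2*Q
D(123) - 41721 = 2*123 - 41721 = 246 - 41721 = -41475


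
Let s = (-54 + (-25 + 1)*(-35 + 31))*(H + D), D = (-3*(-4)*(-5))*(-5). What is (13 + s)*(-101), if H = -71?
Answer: -972731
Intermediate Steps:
D = 300 (D = (12*(-5))*(-5) = -60*(-5) = 300)
s = 9618 (s = (-54 + (-25 + 1)*(-35 + 31))*(-71 + 300) = (-54 - 24*(-4))*229 = (-54 + 96)*229 = 42*229 = 9618)
(13 + s)*(-101) = (13 + 9618)*(-101) = 9631*(-101) = -972731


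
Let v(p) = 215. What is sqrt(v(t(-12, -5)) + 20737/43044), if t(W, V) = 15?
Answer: sqrt(99810394917)/21522 ≈ 14.679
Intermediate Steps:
sqrt(v(t(-12, -5)) + 20737/43044) = sqrt(215 + 20737/43044) = sqrt(9275197/43044) = sqrt(99810394917)/21522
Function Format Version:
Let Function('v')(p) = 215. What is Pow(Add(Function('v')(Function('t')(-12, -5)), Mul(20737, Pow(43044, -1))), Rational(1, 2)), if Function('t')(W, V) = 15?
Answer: Mul(Rational(1, 21522), Pow(99810394917, Rational(1, 2))) ≈ 14.679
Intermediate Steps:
Pow(Add(Function('v')(Function('t')(-12, -5)), Mul(20737, Pow(43044, -1))), Rational(1, 2)) = Pow(Add(215, Mul(20737, Pow(43044, -1))), Rational(1, 2)) = Pow(Add(215, Mul(20737, Rational(1, 43044))), Rational(1, 2)) = Pow(Add(215, Rational(20737, 43044)), Rational(1, 2)) = Pow(Rational(9275197, 43044), Rational(1, 2)) = Mul(Rational(1, 21522), Pow(99810394917, Rational(1, 2)))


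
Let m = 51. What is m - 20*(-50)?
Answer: 1051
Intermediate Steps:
m - 20*(-50) = 51 - 20*(-50) = 51 + 1000 = 1051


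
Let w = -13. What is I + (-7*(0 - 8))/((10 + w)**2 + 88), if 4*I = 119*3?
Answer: 34853/388 ≈ 89.827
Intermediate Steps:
I = 357/4 (I = (119*3)/4 = (1/4)*357 = 357/4 ≈ 89.250)
I + (-7*(0 - 8))/((10 + w)**2 + 88) = 357/4 + (-7*(0 - 8))/((10 - 13)**2 + 88) = 357/4 + (-7*(-8))/((-3)**2 + 88) = 357/4 + 56/(9 + 88) = 357/4 + 56/97 = 34853/388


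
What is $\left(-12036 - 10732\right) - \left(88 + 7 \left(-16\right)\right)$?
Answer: $-22744$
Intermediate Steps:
$\left(-12036 - 10732\right) - \left(88 + 7 \left(-16\right)\right) = \left(-12036 - 10732\right) - \left(88 - 112\right) = -22768 - -24 = -22768 + 24 = -22744$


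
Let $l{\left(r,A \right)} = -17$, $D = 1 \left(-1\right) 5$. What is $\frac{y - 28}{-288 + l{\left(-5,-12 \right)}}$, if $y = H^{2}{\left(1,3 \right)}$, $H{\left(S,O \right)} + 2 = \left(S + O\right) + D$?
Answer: $\frac{19}{305} \approx 0.062295$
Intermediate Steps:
$D = -5$ ($D = \left(-1\right) 5 = -5$)
$H{\left(S,O \right)} = -7 + O + S$ ($H{\left(S,O \right)} = -2 - \left(5 - O - S\right) = -2 + \left(-5 + O + S\right) = -7 + O + S$)
$y = 9$ ($y = \left(-7 + 3 + 1\right)^{2} = \left(-3\right)^{2} = 9$)
$\frac{y - 28}{-288 + l{\left(-5,-12 \right)}} = \frac{9 - 28}{-288 - 17} = - \frac{19}{-305} = \left(-19\right) \left(- \frac{1}{305}\right) = \frac{19}{305}$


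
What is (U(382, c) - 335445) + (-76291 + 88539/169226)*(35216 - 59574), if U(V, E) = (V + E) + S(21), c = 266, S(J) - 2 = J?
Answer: 157206609960171/84613 ≈ 1.8579e+9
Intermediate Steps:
S(J) = 2 + J
U(V, E) = 23 + E + V (U(V, E) = (V + E) + (2 + 21) = (E + V) + 23 = 23 + E + V)
(U(382, c) - 335445) + (-76291 + 88539/169226)*(35216 - 59574) = ((23 + 266 + 382) - 335445) + (-76291 + 88539/169226)*(35216 - 59574) = (671 - 335445) + (-76291 + 88539*(1/169226))*(-24358) = -334774 + (-76291 + 88539/169226)*(-24358) = -334774 - 12910332227/169226*(-24358) = -334774 + 157234936192633/84613 = 157206609960171/84613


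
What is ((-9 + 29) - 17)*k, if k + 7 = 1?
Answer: -18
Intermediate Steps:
k = -6 (k = -7 + 1 = -6)
((-9 + 29) - 17)*k = ((-9 + 29) - 17)*(-6) = (20 - 17)*(-6) = 3*(-6) = -18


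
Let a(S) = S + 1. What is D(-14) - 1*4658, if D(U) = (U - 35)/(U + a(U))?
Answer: -125717/27 ≈ -4656.2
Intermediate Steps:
a(S) = 1 + S
D(U) = (-35 + U)/(1 + 2*U) (D(U) = (U - 35)/(U + (1 + U)) = (-35 + U)/(1 + 2*U))
D(-14) - 1*4658 = (-35 - 14)/(1 + 2*(-14)) - 1*4658 = -49/(1 - 28) - 4658 = -49/(-27) - 4658 = -1/27*(-49) - 4658 = 49/27 - 4658 = -125717/27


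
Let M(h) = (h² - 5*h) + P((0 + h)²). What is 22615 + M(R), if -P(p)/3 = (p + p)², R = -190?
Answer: -15638460335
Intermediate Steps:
P(p) = -12*p² (P(p) = -3*(p + p)² = -3*4*p² = -12*p²)
M(h) = h² - 12*h⁴ - 5*h (M(h) = (h² - 5*h) - 12*(0 + h)⁴ = (h² - 5*h) - 12*h⁴ = h² - 12*h⁴ - 5*h)
22615 + M(R) = 22615 - 190*(-5 - 190 - 12*(-190)³) = 22615 - 190*(-5 - 190 - 12*(-6859000)) = 22615 - 190*(-5 - 190 + 82308000) = 22615 - 190*82307805 = 22615 - 15638482950 = -15638460335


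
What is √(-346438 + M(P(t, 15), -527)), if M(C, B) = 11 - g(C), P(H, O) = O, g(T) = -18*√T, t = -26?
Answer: √(-346427 + 18*√15) ≈ 588.52*I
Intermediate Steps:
M(C, B) = 11 + 18*√C (M(C, B) = 11 - (-18)*√C = 11 + 18*√C)
√(-346438 + M(P(t, 15), -527)) = √(-346438 + (11 + 18*√15)) = √(-346427 + 18*√15)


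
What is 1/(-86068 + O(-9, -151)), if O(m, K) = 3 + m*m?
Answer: -1/85984 ≈ -1.1630e-5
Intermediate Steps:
O(m, K) = 3 + m**2
1/(-86068 + O(-9, -151)) = 1/(-86068 + (3 + (-9)**2)) = 1/(-86068 + (3 + 81)) = 1/(-86068 + 84) = 1/(-85984) = -1/85984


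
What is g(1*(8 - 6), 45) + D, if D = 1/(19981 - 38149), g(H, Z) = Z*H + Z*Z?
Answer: 38425319/18168 ≈ 2115.0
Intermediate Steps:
g(H, Z) = Z² + H*Z (g(H, Z) = H*Z + Z² = Z² + H*Z)
D = -1/18168 (D = 1/(-18168) = -1/18168 ≈ -5.5042e-5)
g(1*(8 - 6), 45) + D = 45*(1*(8 - 6) + 45) - 1/18168 = 45*(1*2 + 45) - 1/18168 = 45*(2 + 45) - 1/18168 = 45*47 - 1/18168 = 2115 - 1/18168 = 38425319/18168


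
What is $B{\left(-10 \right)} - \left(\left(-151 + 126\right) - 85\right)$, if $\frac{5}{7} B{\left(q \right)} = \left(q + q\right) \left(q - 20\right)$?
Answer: $950$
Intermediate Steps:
$B{\left(q \right)} = \frac{14 q \left(-20 + q\right)}{5}$ ($B{\left(q \right)} = \frac{7 \left(q + q\right) \left(q - 20\right)}{5} = \frac{7 \cdot 2 q \left(-20 + q\right)}{5} = \frac{14 q \left(-20 + q\right)}{5}$)
$B{\left(-10 \right)} - \left(\left(-151 + 126\right) - 85\right) = \frac{14}{5} \left(-10\right) \left(-20 - 10\right) - \left(\left(-151 + 126\right) - 85\right) = \frac{14}{5} \left(-10\right) \left(-30\right) - \left(-25 - 85\right) = 840 - -110 = 840 + 110 = 950$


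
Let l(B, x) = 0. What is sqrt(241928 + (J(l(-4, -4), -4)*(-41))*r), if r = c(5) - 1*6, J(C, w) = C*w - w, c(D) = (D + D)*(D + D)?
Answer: 132*sqrt(13) ≈ 475.93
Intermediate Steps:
c(D) = 4*D**2 (c(D) = (2*D)*(2*D) = 4*D**2)
J(C, w) = -w + C*w
r = 94 (r = 4*5**2 - 1*6 = 4*25 - 6 = 100 - 6 = 94)
sqrt(241928 + (J(l(-4, -4), -4)*(-41))*r) = sqrt(241928 + (-4*(-1 + 0)*(-41))*94) = sqrt(241928 + (-4*(-1)*(-41))*94) = sqrt(241928 + (4*(-41))*94) = sqrt(241928 - 164*94) = sqrt(241928 - 15416) = sqrt(226512) = 132*sqrt(13)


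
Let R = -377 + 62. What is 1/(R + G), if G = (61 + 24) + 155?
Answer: -1/75 ≈ -0.013333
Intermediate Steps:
R = -315
G = 240 (G = 85 + 155 = 240)
1/(R + G) = 1/(-315 + 240) = 1/(-75) = -1/75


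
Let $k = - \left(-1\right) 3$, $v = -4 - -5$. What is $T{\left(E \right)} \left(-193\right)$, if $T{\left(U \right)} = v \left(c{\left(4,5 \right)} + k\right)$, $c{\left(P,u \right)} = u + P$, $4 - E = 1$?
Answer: $-2316$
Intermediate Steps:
$E = 3$ ($E = 4 - 1 = 3$)
$v = 1$ ($v = -4 + 5 = 1$)
$c{\left(P,u \right)} = P + u$
$k = 3$ ($k = \left(-1\right) \left(-3\right) = 3$)
$T{\left(U \right)} = 12$ ($T{\left(U \right)} = 1 \left(\left(4 + 5\right) + 3\right) = 1 \left(9 + 3\right) = 1 \cdot 12 = 12$)
$T{\left(E \right)} \left(-193\right) = 12 \left(-193\right) = -2316$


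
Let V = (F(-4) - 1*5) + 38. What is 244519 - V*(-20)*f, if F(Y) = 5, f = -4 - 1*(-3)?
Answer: 243759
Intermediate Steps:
f = -1 (f = -4 + 3 = -1)
V = 38 (V = (5 - 1*5) + 38 = (5 - 5) + 38 = 0 + 38 = 38)
244519 - V*(-20)*f = 244519 - 38*(-20)*(-1) = 244519 - (-760)*(-1) = 244519 - 1*760 = 244519 - 760 = 243759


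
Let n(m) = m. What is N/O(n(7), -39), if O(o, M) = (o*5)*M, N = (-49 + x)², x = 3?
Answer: -2116/1365 ≈ -1.5502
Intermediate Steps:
N = 2116 (N = (-49 + 3)² = (-46)² = 2116)
O(o, M) = 5*M*o (O(o, M) = (5*o)*M = 5*M*o)
N/O(n(7), -39) = 2116/((5*(-39)*7)) = 2116/(-1365) = 2116*(-1/1365) = -2116/1365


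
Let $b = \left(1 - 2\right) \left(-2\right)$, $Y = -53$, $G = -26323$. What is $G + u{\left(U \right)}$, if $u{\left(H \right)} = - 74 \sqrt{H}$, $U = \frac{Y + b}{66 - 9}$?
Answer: $-26323 - \frac{74 i \sqrt{323}}{19} \approx -26323.0 - 69.997 i$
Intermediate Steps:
$b = 2$ ($b = \left(-1\right) \left(-2\right) = 2$)
$U = - \frac{17}{19}$ ($U = \frac{-53 + 2}{66 - 9} = - \frac{51}{57} = \left(-51\right) \frac{1}{57} = - \frac{17}{19} \approx -0.89474$)
$G + u{\left(U \right)} = -26323 - 74 \sqrt{- \frac{17}{19}} = -26323 - 74 \frac{i \sqrt{323}}{19} = -26323 - \frac{74 i \sqrt{323}}{19}$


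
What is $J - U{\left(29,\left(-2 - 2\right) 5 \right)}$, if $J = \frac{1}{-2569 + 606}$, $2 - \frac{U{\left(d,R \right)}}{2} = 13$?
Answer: $\frac{43185}{1963} \approx 21.999$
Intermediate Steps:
$U{\left(d,R \right)} = -22$ ($U{\left(d,R \right)} = 4 - 26 = -22$)
$J = - \frac{1}{1963}$ ($J = \frac{1}{-1963} = - \frac{1}{1963} \approx -0.00050942$)
$J - U{\left(29,\left(-2 - 2\right) 5 \right)} = - \frac{1}{1963} - -22 = - \frac{1}{1963} + 22 = \frac{43185}{1963}$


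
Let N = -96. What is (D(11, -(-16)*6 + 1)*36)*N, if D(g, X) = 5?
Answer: -17280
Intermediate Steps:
(D(11, -(-16)*6 + 1)*36)*N = (5*36)*(-96) = 180*(-96) = -17280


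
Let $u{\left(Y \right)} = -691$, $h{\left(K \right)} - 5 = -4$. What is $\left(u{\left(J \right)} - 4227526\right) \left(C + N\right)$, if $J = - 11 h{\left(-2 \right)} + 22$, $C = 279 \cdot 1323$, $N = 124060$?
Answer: $-2085259375409$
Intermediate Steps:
$h{\left(K \right)} = 1$ ($h{\left(K \right)} = 5 - 4 = 1$)
$C = 369117$
$J = 11$ ($J = \left(-11\right) 1 + 22 = -11 + 22 = 11$)
$\left(u{\left(J \right)} - 4227526\right) \left(C + N\right) = \left(-691 - 4227526\right) \left(369117 + 124060\right) = \left(-4228217\right) 493177 = -2085259375409$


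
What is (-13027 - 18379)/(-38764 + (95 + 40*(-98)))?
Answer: 31406/42589 ≈ 0.73742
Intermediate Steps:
(-13027 - 18379)/(-38764 + (95 + 40*(-98))) = -31406/(-38764 + (95 - 3920)) = -31406/(-38764 - 3825) = -31406/(-42589) = -31406*(-1/42589) = 31406/42589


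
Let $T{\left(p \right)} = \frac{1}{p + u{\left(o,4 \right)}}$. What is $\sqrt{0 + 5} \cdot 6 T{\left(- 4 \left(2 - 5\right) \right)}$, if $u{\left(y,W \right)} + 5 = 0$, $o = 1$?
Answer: $\frac{6 \sqrt{5}}{7} \approx 1.9166$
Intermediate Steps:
$u{\left(y,W \right)} = -5$ ($u{\left(y,W \right)} = -5 + 0 = -5$)
$T{\left(p \right)} = \frac{1}{-5 + p}$ ($T{\left(p \right)} = \frac{1}{p - 5} = \frac{1}{-5 + p}$)
$\sqrt{0 + 5} \cdot 6 T{\left(- 4 \left(2 - 5\right) \right)} = \frac{\sqrt{0 + 5} \cdot 6}{-5 - 4 \left(2 - 5\right)} = \frac{\sqrt{5} \cdot 6}{-5 - -12} = \frac{6 \sqrt{5}}{-5 + 12} = \frac{6 \sqrt{5}}{7}$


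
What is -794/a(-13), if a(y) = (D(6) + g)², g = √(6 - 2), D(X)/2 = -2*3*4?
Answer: -397/1058 ≈ -0.37524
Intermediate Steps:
D(X) = -48 (D(X) = 2*(-2*3*4) = 2*(-6*4) = 2*(-24) = -48)
g = 2 (g = √4 = 2)
a(y) = 2116 (a(y) = (-48 + 2)² = (-46)² = 2116)
-794/a(-13) = -794/2116 = -794*1/2116 = -397/1058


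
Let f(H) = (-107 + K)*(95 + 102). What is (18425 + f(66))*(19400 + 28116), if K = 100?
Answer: 809957736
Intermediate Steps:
f(H) = -1379 (f(H) = (-107 + 100)*(95 + 102) = -7*197 = -1379)
(18425 + f(66))*(19400 + 28116) = (18425 - 1379)*(19400 + 28116) = 17046*47516 = 809957736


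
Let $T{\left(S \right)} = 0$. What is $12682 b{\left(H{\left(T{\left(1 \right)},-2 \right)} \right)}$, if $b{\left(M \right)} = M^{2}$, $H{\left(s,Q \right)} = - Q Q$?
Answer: $202912$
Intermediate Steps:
$H{\left(s,Q \right)} = - Q^{2}$
$12682 b{\left(H{\left(T{\left(1 \right)},-2 \right)} \right)} = 12682 \left(- \left(-2\right)^{2}\right)^{2} = 12682 \left(\left(-1\right) 4\right)^{2} = 12682 \left(-4\right)^{2} = 12682 \cdot 16 = 202912$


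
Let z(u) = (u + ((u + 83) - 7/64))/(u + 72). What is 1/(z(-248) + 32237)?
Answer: 11264/363144007 ≈ 3.1018e-5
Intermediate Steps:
z(u) = (5305/64 + 2*u)/(72 + u) (z(u) = (u + ((83 + u) - 7*1/64))/(72 + u) = (u + ((83 + u) - 7/64))/(72 + u) = (u + (5305/64 + u))/(72 + u) = (5305/64 + 2*u)/(72 + u))
1/(z(-248) + 32237) = 1/((5305 + 128*(-248))/(64*(72 - 248)) + 32237) = 1/((1/64)*(5305 - 31744)/(-176) + 32237) = 1/((1/64)*(-1/176)*(-26439) + 32237) = 1/(26439/11264 + 32237) = 1/(363144007/11264) = 11264/363144007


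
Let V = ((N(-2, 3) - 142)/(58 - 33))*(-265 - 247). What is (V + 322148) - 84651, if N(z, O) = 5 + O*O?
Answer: 6002961/25 ≈ 2.4012e+5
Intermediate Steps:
N(z, O) = 5 + O²
V = 65536/25 (V = (((5 + 3²) - 142)/(58 - 33))*(-265 - 247) = (((5 + 9) - 142)/25)*(-512) = ((14 - 142)*(1/25))*(-512) = -128*1/25*(-512) = -128/25*(-512) = 65536/25 ≈ 2621.4)
(V + 322148) - 84651 = (65536/25 + 322148) - 84651 = 8119236/25 - 84651 = 6002961/25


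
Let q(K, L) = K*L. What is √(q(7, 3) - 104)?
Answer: I*√83 ≈ 9.1104*I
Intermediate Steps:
√(q(7, 3) - 104) = √(7*3 - 104) = √(21 - 104) = √(-83) = I*√83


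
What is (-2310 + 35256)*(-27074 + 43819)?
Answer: 551680770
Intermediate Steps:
(-2310 + 35256)*(-27074 + 43819) = 32946*16745 = 551680770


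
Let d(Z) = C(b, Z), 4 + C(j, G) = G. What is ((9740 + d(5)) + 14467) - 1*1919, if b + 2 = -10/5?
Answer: 22289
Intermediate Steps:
b = -4 (b = -2 - 10/5 = -2 - 10*⅕ = -2 - 2 = -4)
C(j, G) = -4 + G
d(Z) = -4 + Z
((9740 + d(5)) + 14467) - 1*1919 = ((9740 + (-4 + 5)) + 14467) - 1*1919 = ((9740 + 1) + 14467) - 1919 = (9741 + 14467) - 1919 = 24208 - 1919 = 22289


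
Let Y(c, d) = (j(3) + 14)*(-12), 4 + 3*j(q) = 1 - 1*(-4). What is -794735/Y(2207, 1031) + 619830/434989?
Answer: 345807593675/74818108 ≈ 4622.0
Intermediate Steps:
j(q) = 1/3 (j(q) = -4/3 + (1 - 1*(-4))/3 = -4/3 + (1 + 4)/3 = -4/3 + (1/3)*5 = -4/3 + 5/3 = 1/3)
Y(c, d) = -172 (Y(c, d) = (1/3 + 14)*(-12) = (43/3)*(-12) = -172)
-794735/Y(2207, 1031) + 619830/434989 = -794735/(-172) + 619830/434989 = -794735*(-1/172) + 619830*(1/434989) = 794735/172 + 619830/434989 = 345807593675/74818108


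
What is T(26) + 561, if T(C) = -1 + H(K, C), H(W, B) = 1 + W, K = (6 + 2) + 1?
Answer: 570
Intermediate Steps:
K = 9 (K = 8 + 1 = 9)
T(C) = 9 (T(C) = -1 + (1 + 9) = -1 + 10 = 9)
T(26) + 561 = 9 + 561 = 570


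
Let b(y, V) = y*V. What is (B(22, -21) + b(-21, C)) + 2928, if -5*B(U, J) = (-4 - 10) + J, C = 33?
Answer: 2242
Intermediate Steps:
B(U, J) = 14/5 - J/5 (B(U, J) = -((-4 - 10) + J)/5 = -(-14 + J)/5 = 14/5 - J/5)
b(y, V) = V*y
(B(22, -21) + b(-21, C)) + 2928 = ((14/5 - ⅕*(-21)) + 33*(-21)) + 2928 = ((14/5 + 21/5) - 693) + 2928 = (7 - 693) + 2928 = -686 + 2928 = 2242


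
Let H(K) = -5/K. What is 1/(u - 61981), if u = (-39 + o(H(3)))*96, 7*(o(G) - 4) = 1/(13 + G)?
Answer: -119/7775435 ≈ -1.5305e-5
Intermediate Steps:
o(G) = 4 + 1/(7*(13 + G))
u = -399696/119 (u = (-39 + (365 + 28*(-5/3))/(7*(13 - 5/3)))*96 = (-39 + (365 - 140/3)/(7*(34/3)))*96 = (-39 + (⅐)*(3/34)*(955/3))*96 = (-39 + 955/238)*96 = -8327/238*96 = -399696/119 ≈ -3358.8)
1/(u - 61981) = 1/(-399696/119 - 61981) = 1/(-7775435/119) = -119/7775435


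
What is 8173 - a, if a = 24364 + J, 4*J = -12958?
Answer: -25903/2 ≈ -12952.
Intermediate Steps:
J = -6479/2 (J = (¼)*(-12958) = -6479/2 ≈ -3239.5)
a = 42249/2 (a = 24364 - 6479/2 = 42249/2 ≈ 21125.)
8173 - a = 8173 - 1*42249/2 = 8173 - 42249/2 = -25903/2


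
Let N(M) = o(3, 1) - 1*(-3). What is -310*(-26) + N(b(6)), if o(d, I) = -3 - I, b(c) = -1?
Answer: 8059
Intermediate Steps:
N(M) = -1 (N(M) = (-3 - 1*1) - 1*(-3) = (-3 - 1) + 3 = -4 + 3 = -1)
-310*(-26) + N(b(6)) = -310*(-26) - 1 = 8060 - 1 = 8059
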